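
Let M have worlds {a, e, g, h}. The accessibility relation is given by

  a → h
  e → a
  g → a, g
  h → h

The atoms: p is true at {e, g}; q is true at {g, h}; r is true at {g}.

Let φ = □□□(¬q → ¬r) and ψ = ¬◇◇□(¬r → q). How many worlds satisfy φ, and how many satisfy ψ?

For □□□(¬q → ¬r):
a: successors {h}; □□(¬q → ¬r) there: h:T. ✓
e: successors {a}; □□(¬q → ¬r) there: a:T. ✓
g: successors {a, g}; □□(¬q → ¬r) there: a:T, g:T. ✓
h: successors {h}; □□(¬q → ¬r) there: h:T. ✓
— 4 worlds.
For ¬◇◇□(¬r → q):
a: ◇◇□(¬r → q) is T. ✗
e: ◇◇□(¬r → q) is T. ✗
g: ◇◇□(¬r → q) is T. ✗
h: ◇◇□(¬r → q) is T. ✗
— 0 worlds.

4 and 0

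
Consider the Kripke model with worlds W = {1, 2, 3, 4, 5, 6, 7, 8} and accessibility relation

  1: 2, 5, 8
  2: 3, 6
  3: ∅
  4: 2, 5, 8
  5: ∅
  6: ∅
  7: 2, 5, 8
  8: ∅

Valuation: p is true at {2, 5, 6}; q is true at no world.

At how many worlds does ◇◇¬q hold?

1: successors {2, 5, 8}; ◇¬q there: 2:T, 5:F, 8:F. ✓
2: successors {3, 6}; ◇¬q there: 3:F, 6:F. ✗
3: no successors, so ◇◇¬q fails. ✗
4: successors {2, 5, 8}; ◇¬q there: 2:T, 5:F, 8:F. ✓
5: no successors, so ◇◇¬q fails. ✗
6: no successors, so ◇◇¬q fails. ✗
7: successors {2, 5, 8}; ◇¬q there: 2:T, 5:F, 8:F. ✓
8: no successors, so ◇◇¬q fails. ✗
Satisfying worlds: {1, 4, 7}.

3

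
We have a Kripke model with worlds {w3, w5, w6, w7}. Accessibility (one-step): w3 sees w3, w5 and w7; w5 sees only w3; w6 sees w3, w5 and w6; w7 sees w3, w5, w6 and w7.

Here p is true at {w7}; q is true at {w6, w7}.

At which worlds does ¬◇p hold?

{w5, w6}

w3: ◇p is T. ✗
w5: ◇p is F. ✓
w6: ◇p is F. ✓
w7: ◇p is T. ✗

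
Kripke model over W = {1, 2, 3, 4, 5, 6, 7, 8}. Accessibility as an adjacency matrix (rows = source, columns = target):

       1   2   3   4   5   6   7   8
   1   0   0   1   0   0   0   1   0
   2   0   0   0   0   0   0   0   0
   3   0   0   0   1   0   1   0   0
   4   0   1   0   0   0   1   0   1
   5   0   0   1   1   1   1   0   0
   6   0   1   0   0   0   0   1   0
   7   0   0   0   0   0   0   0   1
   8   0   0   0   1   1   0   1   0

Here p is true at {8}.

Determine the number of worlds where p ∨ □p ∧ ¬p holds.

3

1: p is F, □p ∧ ¬p is F. ✗
2: p is F, □p ∧ ¬p is T. ✓
3: p is F, □p ∧ ¬p is F. ✗
4: p is F, □p ∧ ¬p is F. ✗
5: p is F, □p ∧ ¬p is F. ✗
6: p is F, □p ∧ ¬p is F. ✗
7: p is F, □p ∧ ¬p is T. ✓
8: p is T, □p ∧ ¬p is F. ✓
Satisfying worlds: {2, 7, 8}.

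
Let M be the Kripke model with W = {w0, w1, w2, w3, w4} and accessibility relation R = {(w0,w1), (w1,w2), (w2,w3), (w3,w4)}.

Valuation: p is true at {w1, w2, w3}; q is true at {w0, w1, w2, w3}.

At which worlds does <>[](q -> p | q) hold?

w0: successors {w1}; [](q -> p | q) there: w1:T. ✓
w1: successors {w2}; [](q -> p | q) there: w2:T. ✓
w2: successors {w3}; [](q -> p | q) there: w3:T. ✓
w3: successors {w4}; [](q -> p | q) there: w4:T. ✓
w4: no successors, so <>[](q -> p | q) fails. ✗

{w0, w1, w2, w3}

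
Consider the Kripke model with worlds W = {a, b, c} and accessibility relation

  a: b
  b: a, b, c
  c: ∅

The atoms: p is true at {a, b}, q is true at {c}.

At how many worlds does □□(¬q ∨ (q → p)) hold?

a: successors {b}; □(¬q ∨ (q → p)) there: b:F. ✗
b: successors {a, b, c}; □(¬q ∨ (q → p)) there: a:T, b:F, c:T. ✗
c: no successors, so □□(¬q ∨ (q → p)) holds vacuously. ✓
Satisfying worlds: {c}.

1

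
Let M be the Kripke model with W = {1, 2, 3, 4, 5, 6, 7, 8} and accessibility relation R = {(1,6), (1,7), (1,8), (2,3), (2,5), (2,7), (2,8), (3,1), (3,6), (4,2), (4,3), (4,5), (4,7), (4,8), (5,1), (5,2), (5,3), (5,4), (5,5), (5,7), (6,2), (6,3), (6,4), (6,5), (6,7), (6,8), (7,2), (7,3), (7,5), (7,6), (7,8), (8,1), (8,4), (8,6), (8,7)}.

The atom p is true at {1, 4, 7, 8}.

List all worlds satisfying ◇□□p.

∅

1: successors {6, 7, 8}; □□p there: 6:F, 7:F, 8:F. ✗
2: successors {3, 5, 7, 8}; □□p there: 3:F, 5:F, 7:F, 8:F. ✗
3: successors {1, 6}; □□p there: 1:F, 6:F. ✗
4: successors {2, 3, 5, 7, 8}; □□p there: 2:F, 3:F, 5:F, 7:F, 8:F. ✗
5: successors {1, 2, 3, 4, 5, 7}; □□p there: 1:F, 2:F, 3:F, 4:F, 5:F, 7:F. ✗
6: successors {2, 3, 4, 5, 7, 8}; □□p there: 2:F, 3:F, 4:F, 5:F, 7:F, 8:F. ✗
7: successors {2, 3, 5, 6, 8}; □□p there: 2:F, 3:F, 5:F, 6:F, 8:F. ✗
8: successors {1, 4, 6, 7}; □□p there: 1:F, 4:F, 6:F, 7:F. ✗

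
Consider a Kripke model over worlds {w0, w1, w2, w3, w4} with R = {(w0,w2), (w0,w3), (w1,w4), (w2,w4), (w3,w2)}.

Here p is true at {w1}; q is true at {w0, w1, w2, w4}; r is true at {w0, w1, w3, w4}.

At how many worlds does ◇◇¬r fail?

4

w0: successors {w2, w3}; ◇¬r there: w2:F, w3:T. ✓
w1: successors {w4}; ◇¬r there: w4:F. ✗
w2: successors {w4}; ◇¬r there: w4:F. ✗
w3: successors {w2}; ◇¬r there: w2:F. ✗
w4: no successors, so ◇◇¬r fails. ✗
Satisfying worlds: {w0}.
So ◇◇¬r fails at the other 4 worlds.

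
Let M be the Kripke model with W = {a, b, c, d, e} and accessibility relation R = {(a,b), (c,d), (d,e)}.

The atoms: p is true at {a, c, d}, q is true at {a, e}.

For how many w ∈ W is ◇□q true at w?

3

a: successors {b}; □q there: b:T. ✓
b: no successors, so ◇□q fails. ✗
c: successors {d}; □q there: d:T. ✓
d: successors {e}; □q there: e:T. ✓
e: no successors, so ◇□q fails. ✗
Satisfying worlds: {a, c, d}.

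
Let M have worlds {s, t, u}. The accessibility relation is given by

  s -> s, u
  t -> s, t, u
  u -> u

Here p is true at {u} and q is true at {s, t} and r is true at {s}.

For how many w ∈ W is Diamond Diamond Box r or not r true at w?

2

s: Diamond Diamond Box r is F, not r is F. ✗
t: Diamond Diamond Box r is F, not r is T. ✓
u: Diamond Diamond Box r is F, not r is T. ✓
Satisfying worlds: {t, u}.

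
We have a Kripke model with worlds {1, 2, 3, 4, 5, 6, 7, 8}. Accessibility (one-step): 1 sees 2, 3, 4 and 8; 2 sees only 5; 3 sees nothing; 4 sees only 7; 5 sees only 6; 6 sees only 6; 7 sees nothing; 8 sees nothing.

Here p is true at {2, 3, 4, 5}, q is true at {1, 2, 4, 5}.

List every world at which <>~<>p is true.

1: successors {2, 3, 4, 8}; ~<>p there: 2:F, 3:T, 4:T, 8:T. ✓
2: successors {5}; ~<>p there: 5:T. ✓
3: no successors, so <>~<>p fails. ✗
4: successors {7}; ~<>p there: 7:T. ✓
5: successors {6}; ~<>p there: 6:T. ✓
6: successors {6}; ~<>p there: 6:T. ✓
7: no successors, so <>~<>p fails. ✗
8: no successors, so <>~<>p fails. ✗

{1, 2, 4, 5, 6}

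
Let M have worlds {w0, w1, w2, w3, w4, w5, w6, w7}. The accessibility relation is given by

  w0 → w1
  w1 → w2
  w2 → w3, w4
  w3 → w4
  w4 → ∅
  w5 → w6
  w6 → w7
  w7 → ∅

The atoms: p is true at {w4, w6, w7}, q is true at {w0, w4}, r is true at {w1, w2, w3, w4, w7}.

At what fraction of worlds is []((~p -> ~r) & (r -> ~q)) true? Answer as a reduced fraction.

1/2

w0: successors {w1}; (~p -> ~r) & (r -> ~q) there: w1:F. ✗
w1: successors {w2}; (~p -> ~r) & (r -> ~q) there: w2:F. ✗
w2: successors {w3, w4}; (~p -> ~r) & (r -> ~q) there: w3:F, w4:F. ✗
w3: successors {w4}; (~p -> ~r) & (r -> ~q) there: w4:F. ✗
w4: no successors, so []((~p -> ~r) & (r -> ~q)) holds vacuously. ✓
w5: successors {w6}; (~p -> ~r) & (r -> ~q) there: w6:T. ✓
w6: successors {w7}; (~p -> ~r) & (r -> ~q) there: w7:T. ✓
w7: no successors, so []((~p -> ~r) & (r -> ~q)) holds vacuously. ✓
That's 4 of 8 worlds, so 4/8 = 1/2.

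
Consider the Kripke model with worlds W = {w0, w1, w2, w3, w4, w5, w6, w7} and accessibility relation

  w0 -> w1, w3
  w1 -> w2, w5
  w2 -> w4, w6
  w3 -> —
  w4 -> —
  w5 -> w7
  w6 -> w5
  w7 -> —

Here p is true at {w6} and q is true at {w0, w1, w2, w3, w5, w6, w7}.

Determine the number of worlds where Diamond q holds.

5

w0: successors {w1, w3}; q there: w1:T, w3:T. ✓
w1: successors {w2, w5}; q there: w2:T, w5:T. ✓
w2: successors {w4, w6}; q there: w4:F, w6:T. ✓
w3: no successors, so Diamond q fails. ✗
w4: no successors, so Diamond q fails. ✗
w5: successors {w7}; q there: w7:T. ✓
w6: successors {w5}; q there: w5:T. ✓
w7: no successors, so Diamond q fails. ✗
Satisfying worlds: {w0, w1, w2, w5, w6}.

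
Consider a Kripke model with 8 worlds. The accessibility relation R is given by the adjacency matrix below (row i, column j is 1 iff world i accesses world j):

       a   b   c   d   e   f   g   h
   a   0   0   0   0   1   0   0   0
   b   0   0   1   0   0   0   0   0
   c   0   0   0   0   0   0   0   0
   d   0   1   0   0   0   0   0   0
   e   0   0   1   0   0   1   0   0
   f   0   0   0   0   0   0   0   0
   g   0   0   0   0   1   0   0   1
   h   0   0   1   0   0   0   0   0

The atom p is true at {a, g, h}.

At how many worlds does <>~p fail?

2

a: successors {e}; ~p there: e:T. ✓
b: successors {c}; ~p there: c:T. ✓
c: no successors, so <>~p fails. ✗
d: successors {b}; ~p there: b:T. ✓
e: successors {c, f}; ~p there: c:T, f:T. ✓
f: no successors, so <>~p fails. ✗
g: successors {e, h}; ~p there: e:T, h:F. ✓
h: successors {c}; ~p there: c:T. ✓
Satisfying worlds: {a, b, d, e, g, h}.
So <>~p fails at the other 2 worlds.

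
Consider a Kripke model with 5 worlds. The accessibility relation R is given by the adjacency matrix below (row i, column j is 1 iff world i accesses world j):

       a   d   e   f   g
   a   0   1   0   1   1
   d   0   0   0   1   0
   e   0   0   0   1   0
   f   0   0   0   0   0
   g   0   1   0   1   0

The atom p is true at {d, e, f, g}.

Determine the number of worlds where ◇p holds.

4

a: successors {d, f, g}; p there: d:T, f:T, g:T. ✓
d: successors {f}; p there: f:T. ✓
e: successors {f}; p there: f:T. ✓
f: no successors, so ◇p fails. ✗
g: successors {d, f}; p there: d:T, f:T. ✓
Satisfying worlds: {a, d, e, g}.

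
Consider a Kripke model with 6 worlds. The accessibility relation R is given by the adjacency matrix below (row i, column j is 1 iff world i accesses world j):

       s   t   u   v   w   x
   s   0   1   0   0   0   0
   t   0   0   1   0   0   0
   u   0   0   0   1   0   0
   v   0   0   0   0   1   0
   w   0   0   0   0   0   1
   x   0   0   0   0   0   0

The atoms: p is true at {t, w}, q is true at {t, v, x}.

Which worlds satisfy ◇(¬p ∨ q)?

{s, t, u, w}

s: successors {t}; ¬p ∨ q there: t:T. ✓
t: successors {u}; ¬p ∨ q there: u:T. ✓
u: successors {v}; ¬p ∨ q there: v:T. ✓
v: successors {w}; ¬p ∨ q there: w:F. ✗
w: successors {x}; ¬p ∨ q there: x:T. ✓
x: no successors, so ◇(¬p ∨ q) fails. ✗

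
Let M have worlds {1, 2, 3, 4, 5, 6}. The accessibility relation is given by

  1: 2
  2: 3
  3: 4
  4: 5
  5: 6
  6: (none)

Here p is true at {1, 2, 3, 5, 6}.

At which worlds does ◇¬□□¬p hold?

{2, 3}

1: successors {2}; ¬□□¬p there: 2:F. ✗
2: successors {3}; ¬□□¬p there: 3:T. ✓
3: successors {4}; ¬□□¬p there: 4:T. ✓
4: successors {5}; ¬□□¬p there: 5:F. ✗
5: successors {6}; ¬□□¬p there: 6:F. ✗
6: no successors, so ◇¬□□¬p fails. ✗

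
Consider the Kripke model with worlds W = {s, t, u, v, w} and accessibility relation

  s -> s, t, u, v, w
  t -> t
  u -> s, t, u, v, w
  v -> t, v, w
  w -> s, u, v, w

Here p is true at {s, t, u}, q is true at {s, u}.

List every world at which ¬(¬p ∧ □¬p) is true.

s: ¬p ∧ □¬p is F. ✓
t: ¬p ∧ □¬p is F. ✓
u: ¬p ∧ □¬p is F. ✓
v: ¬p ∧ □¬p is F. ✓
w: ¬p ∧ □¬p is F. ✓

{s, t, u, v, w}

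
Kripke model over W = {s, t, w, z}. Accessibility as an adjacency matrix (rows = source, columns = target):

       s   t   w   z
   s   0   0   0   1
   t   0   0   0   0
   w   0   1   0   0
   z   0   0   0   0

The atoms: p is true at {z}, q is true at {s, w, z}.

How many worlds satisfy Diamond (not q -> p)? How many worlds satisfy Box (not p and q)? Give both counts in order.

1 and 2

For Diamond (not q -> p):
s: successors {z}; not q -> p there: z:T. ✓
t: no successors, so Diamond (not q -> p) fails. ✗
w: successors {t}; not q -> p there: t:F. ✗
z: no successors, so Diamond (not q -> p) fails. ✗
— 1 world.
For Box (not p and q):
s: successors {z}; not p and q there: z:F. ✗
t: no successors, so Box (not p and q) holds vacuously. ✓
w: successors {t}; not p and q there: t:F. ✗
z: no successors, so Box (not p and q) holds vacuously. ✓
— 2 worlds.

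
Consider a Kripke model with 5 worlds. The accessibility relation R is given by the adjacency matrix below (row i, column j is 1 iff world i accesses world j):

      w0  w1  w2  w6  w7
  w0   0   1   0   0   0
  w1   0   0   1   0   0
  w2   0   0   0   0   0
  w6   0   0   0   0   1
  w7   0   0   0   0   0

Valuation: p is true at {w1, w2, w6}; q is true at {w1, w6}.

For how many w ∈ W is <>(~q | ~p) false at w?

3

w0: successors {w1}; ~q | ~p there: w1:F. ✗
w1: successors {w2}; ~q | ~p there: w2:T. ✓
w2: no successors, so <>(~q | ~p) fails. ✗
w6: successors {w7}; ~q | ~p there: w7:T. ✓
w7: no successors, so <>(~q | ~p) fails. ✗
Satisfying worlds: {w1, w6}.
So <>(~q | ~p) fails at the other 3 worlds.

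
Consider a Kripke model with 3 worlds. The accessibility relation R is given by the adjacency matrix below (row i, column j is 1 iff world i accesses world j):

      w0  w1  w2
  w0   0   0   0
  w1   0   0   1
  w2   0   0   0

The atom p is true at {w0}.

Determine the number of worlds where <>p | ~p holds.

2

w0: <>p is F, ~p is F. ✗
w1: <>p is F, ~p is T. ✓
w2: <>p is F, ~p is T. ✓
Satisfying worlds: {w1, w2}.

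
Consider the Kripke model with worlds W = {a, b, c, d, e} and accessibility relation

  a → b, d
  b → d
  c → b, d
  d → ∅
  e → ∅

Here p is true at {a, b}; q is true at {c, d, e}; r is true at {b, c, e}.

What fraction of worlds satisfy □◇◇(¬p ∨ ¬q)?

2/5

a: successors {b, d}; ◇◇(¬p ∨ ¬q) there: b:F, d:F. ✗
b: successors {d}; ◇◇(¬p ∨ ¬q) there: d:F. ✗
c: successors {b, d}; ◇◇(¬p ∨ ¬q) there: b:F, d:F. ✗
d: no successors, so □◇◇(¬p ∨ ¬q) holds vacuously. ✓
e: no successors, so □◇◇(¬p ∨ ¬q) holds vacuously. ✓
That's 2 of 5 worlds, so 2/5.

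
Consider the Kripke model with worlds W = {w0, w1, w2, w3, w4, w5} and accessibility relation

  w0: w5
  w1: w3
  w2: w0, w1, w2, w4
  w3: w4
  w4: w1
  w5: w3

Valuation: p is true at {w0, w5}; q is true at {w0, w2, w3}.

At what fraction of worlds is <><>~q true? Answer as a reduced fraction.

w0: successors {w5}; <>~q there: w5:F. ✗
w1: successors {w3}; <>~q there: w3:T. ✓
w2: successors {w0, w1, w2, w4}; <>~q there: w0:T, w1:F, w2:T, w4:T. ✓
w3: successors {w4}; <>~q there: w4:T. ✓
w4: successors {w1}; <>~q there: w1:F. ✗
w5: successors {w3}; <>~q there: w3:T. ✓
That's 4 of 6 worlds, so 4/6 = 2/3.

2/3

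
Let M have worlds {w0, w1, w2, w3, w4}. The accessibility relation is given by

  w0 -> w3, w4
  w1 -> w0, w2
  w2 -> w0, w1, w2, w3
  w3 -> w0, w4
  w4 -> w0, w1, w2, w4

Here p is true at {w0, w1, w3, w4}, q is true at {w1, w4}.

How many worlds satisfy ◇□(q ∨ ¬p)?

w0: successors {w3, w4}; □(q ∨ ¬p) there: w3:F, w4:F. ✗
w1: successors {w0, w2}; □(q ∨ ¬p) there: w0:F, w2:F. ✗
w2: successors {w0, w1, w2, w3}; □(q ∨ ¬p) there: w0:F, w1:F, w2:F, w3:F. ✗
w3: successors {w0, w4}; □(q ∨ ¬p) there: w0:F, w4:F. ✗
w4: successors {w0, w1, w2, w4}; □(q ∨ ¬p) there: w0:F, w1:F, w2:F, w4:F. ✗
Satisfying worlds: ∅.

0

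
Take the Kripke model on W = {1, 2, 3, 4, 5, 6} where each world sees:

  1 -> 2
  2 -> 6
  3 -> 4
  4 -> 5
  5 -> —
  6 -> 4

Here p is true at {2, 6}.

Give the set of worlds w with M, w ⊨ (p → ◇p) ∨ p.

1: p → ◇p is T, p is F. ✓
2: p → ◇p is T, p is T. ✓
3: p → ◇p is T, p is F. ✓
4: p → ◇p is T, p is F. ✓
5: p → ◇p is T, p is F. ✓
6: p → ◇p is F, p is T. ✓

{1, 2, 3, 4, 5, 6}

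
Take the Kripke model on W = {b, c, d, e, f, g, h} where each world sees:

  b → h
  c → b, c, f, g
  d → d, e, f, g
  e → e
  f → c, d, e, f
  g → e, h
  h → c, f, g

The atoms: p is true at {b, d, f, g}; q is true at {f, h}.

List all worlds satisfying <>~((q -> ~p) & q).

{c, d, e, f, g, h}

b: successors {h}; ~((q -> ~p) & q) there: h:F. ✗
c: successors {b, c, f, g}; ~((q -> ~p) & q) there: b:T, c:T, f:T, g:T. ✓
d: successors {d, e, f, g}; ~((q -> ~p) & q) there: d:T, e:T, f:T, g:T. ✓
e: successors {e}; ~((q -> ~p) & q) there: e:T. ✓
f: successors {c, d, e, f}; ~((q -> ~p) & q) there: c:T, d:T, e:T, f:T. ✓
g: successors {e, h}; ~((q -> ~p) & q) there: e:T, h:F. ✓
h: successors {c, f, g}; ~((q -> ~p) & q) there: c:T, f:T, g:T. ✓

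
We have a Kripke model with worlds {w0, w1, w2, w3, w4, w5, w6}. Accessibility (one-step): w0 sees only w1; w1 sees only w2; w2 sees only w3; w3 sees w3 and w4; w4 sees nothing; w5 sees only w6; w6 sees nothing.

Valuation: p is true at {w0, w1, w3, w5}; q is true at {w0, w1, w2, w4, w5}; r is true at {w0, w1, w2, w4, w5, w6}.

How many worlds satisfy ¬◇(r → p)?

w0: ◇(r → p) is T. ✗
w1: ◇(r → p) is F. ✓
w2: ◇(r → p) is T. ✗
w3: ◇(r → p) is T. ✗
w4: ◇(r → p) is F. ✓
w5: ◇(r → p) is F. ✓
w6: ◇(r → p) is F. ✓
Satisfying worlds: {w1, w4, w5, w6}.

4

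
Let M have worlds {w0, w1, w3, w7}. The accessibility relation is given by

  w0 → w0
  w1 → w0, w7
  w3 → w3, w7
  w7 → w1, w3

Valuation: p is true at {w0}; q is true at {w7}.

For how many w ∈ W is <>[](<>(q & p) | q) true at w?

0

w0: successors {w0}; [](<>(q & p) | q) there: w0:F. ✗
w1: successors {w0, w7}; [](<>(q & p) | q) there: w0:F, w7:F. ✗
w3: successors {w3, w7}; [](<>(q & p) | q) there: w3:F, w7:F. ✗
w7: successors {w1, w3}; [](<>(q & p) | q) there: w1:F, w3:F. ✗
Satisfying worlds: ∅.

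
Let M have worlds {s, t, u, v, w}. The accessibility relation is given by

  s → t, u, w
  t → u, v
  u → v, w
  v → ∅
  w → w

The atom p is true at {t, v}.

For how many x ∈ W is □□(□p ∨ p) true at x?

s: successors {t, u, w}; □(□p ∨ p) there: t:F, u:F, w:F. ✗
t: successors {u, v}; □(□p ∨ p) there: u:F, v:T. ✗
u: successors {v, w}; □(□p ∨ p) there: v:T, w:F. ✗
v: no successors, so □□(□p ∨ p) holds vacuously. ✓
w: successors {w}; □(□p ∨ p) there: w:F. ✗
Satisfying worlds: {v}.

1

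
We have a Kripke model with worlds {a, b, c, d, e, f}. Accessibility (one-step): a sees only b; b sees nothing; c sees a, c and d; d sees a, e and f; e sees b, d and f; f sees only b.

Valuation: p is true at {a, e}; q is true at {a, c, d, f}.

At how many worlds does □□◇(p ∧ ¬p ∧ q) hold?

a: successors {b}; □◇(p ∧ ¬p ∧ q) there: b:T. ✓
b: no successors, so □□◇(p ∧ ¬p ∧ q) holds vacuously. ✓
c: successors {a, c, d}; □◇(p ∧ ¬p ∧ q) there: a:F, c:F, d:F. ✗
d: successors {a, e, f}; □◇(p ∧ ¬p ∧ q) there: a:F, e:F, f:F. ✗
e: successors {b, d, f}; □◇(p ∧ ¬p ∧ q) there: b:T, d:F, f:F. ✗
f: successors {b}; □◇(p ∧ ¬p ∧ q) there: b:T. ✓
Satisfying worlds: {a, b, f}.

3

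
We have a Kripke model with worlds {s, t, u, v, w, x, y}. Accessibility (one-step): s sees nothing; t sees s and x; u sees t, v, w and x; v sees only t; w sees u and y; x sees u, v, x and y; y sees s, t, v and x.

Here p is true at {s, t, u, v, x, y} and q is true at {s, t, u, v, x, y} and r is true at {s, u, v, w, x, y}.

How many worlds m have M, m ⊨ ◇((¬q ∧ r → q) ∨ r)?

s: no successors, so ◇((¬q ∧ r → q) ∨ r) fails. ✗
t: successors {s, x}; (¬q ∧ r → q) ∨ r there: s:T, x:T. ✓
u: successors {t, v, w, x}; (¬q ∧ r → q) ∨ r there: t:T, v:T, w:T, x:T. ✓
v: successors {t}; (¬q ∧ r → q) ∨ r there: t:T. ✓
w: successors {u, y}; (¬q ∧ r → q) ∨ r there: u:T, y:T. ✓
x: successors {u, v, x, y}; (¬q ∧ r → q) ∨ r there: u:T, v:T, x:T, y:T. ✓
y: successors {s, t, v, x}; (¬q ∧ r → q) ∨ r there: s:T, t:T, v:T, x:T. ✓
Satisfying worlds: {t, u, v, w, x, y}.

6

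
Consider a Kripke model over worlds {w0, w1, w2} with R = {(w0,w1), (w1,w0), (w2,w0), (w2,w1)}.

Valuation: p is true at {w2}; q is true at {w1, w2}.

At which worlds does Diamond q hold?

{w0, w2}

w0: successors {w1}; q there: w1:T. ✓
w1: successors {w0}; q there: w0:F. ✗
w2: successors {w0, w1}; q there: w0:F, w1:T. ✓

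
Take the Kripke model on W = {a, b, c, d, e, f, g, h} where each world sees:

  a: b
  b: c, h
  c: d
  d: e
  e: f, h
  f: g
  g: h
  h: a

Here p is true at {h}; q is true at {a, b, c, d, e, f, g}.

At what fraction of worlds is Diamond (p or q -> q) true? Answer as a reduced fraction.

a: successors {b}; p or q -> q there: b:T. ✓
b: successors {c, h}; p or q -> q there: c:T, h:F. ✓
c: successors {d}; p or q -> q there: d:T. ✓
d: successors {e}; p or q -> q there: e:T. ✓
e: successors {f, h}; p or q -> q there: f:T, h:F. ✓
f: successors {g}; p or q -> q there: g:T. ✓
g: successors {h}; p or q -> q there: h:F. ✗
h: successors {a}; p or q -> q there: a:T. ✓
That's 7 of 8 worlds, so 7/8.

7/8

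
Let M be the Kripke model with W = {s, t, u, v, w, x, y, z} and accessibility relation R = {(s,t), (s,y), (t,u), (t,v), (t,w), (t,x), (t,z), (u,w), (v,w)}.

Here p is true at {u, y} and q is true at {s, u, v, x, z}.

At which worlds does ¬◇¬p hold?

{w, x, y, z}

s: ◇¬p is T. ✗
t: ◇¬p is T. ✗
u: ◇¬p is T. ✗
v: ◇¬p is T. ✗
w: ◇¬p is F. ✓
x: ◇¬p is F. ✓
y: ◇¬p is F. ✓
z: ◇¬p is F. ✓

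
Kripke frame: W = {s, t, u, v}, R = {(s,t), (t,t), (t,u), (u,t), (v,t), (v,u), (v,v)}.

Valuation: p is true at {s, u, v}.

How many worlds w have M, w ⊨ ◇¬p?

4

s: successors {t}; ¬p there: t:T. ✓
t: successors {t, u}; ¬p there: t:T, u:F. ✓
u: successors {t}; ¬p there: t:T. ✓
v: successors {t, u, v}; ¬p there: t:T, u:F, v:F. ✓
Satisfying worlds: {s, t, u, v}.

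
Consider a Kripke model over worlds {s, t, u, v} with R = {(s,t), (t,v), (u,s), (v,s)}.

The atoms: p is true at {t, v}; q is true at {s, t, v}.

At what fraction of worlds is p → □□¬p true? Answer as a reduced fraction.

3/4

s: p is F, □□¬p is F. ✓
t: p is T, □□¬p is T. ✓
u: p is F, □□¬p is F. ✓
v: p is T, □□¬p is F. ✗
That's 3 of 4 worlds, so 3/4.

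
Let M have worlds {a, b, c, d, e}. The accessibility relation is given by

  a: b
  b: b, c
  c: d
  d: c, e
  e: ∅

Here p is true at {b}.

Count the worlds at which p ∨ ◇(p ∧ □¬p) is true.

a: p is F, ◇(p ∧ □¬p) is F. ✗
b: p is T, ◇(p ∧ □¬p) is F. ✓
c: p is F, ◇(p ∧ □¬p) is F. ✗
d: p is F, ◇(p ∧ □¬p) is F. ✗
e: p is F, ◇(p ∧ □¬p) is F. ✗
Satisfying worlds: {b}.

1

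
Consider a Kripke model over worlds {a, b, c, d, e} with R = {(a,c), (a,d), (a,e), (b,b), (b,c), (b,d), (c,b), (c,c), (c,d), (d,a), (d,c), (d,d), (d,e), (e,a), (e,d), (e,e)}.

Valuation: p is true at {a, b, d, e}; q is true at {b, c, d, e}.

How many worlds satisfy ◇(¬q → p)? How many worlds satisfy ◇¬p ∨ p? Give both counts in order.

5 and 5

For ◇(¬q → p):
a: successors {c, d, e}; ¬q → p there: c:T, d:T, e:T. ✓
b: successors {b, c, d}; ¬q → p there: b:T, c:T, d:T. ✓
c: successors {b, c, d}; ¬q → p there: b:T, c:T, d:T. ✓
d: successors {a, c, d, e}; ¬q → p there: a:T, c:T, d:T, e:T. ✓
e: successors {a, d, e}; ¬q → p there: a:T, d:T, e:T. ✓
— 5 worlds.
For ◇¬p ∨ p:
a: ◇¬p is T, p is T. ✓
b: ◇¬p is T, p is T. ✓
c: ◇¬p is T, p is F. ✓
d: ◇¬p is T, p is T. ✓
e: ◇¬p is F, p is T. ✓
— 5 worlds.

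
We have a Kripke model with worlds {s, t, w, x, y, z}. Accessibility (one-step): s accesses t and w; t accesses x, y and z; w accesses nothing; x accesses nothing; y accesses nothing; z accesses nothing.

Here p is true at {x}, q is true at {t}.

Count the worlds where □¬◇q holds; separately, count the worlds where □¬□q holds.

6 and 4

For □¬◇q:
s: successors {t, w}; ¬◇q there: t:T, w:T. ✓
t: successors {x, y, z}; ¬◇q there: x:T, y:T, z:T. ✓
w: no successors, so □¬◇q holds vacuously. ✓
x: no successors, so □¬◇q holds vacuously. ✓
y: no successors, so □¬◇q holds vacuously. ✓
z: no successors, so □¬◇q holds vacuously. ✓
— 6 worlds.
For □¬□q:
s: successors {t, w}; ¬□q there: t:T, w:F. ✗
t: successors {x, y, z}; ¬□q there: x:F, y:F, z:F. ✗
w: no successors, so □¬□q holds vacuously. ✓
x: no successors, so □¬□q holds vacuously. ✓
y: no successors, so □¬□q holds vacuously. ✓
z: no successors, so □¬□q holds vacuously. ✓
— 4 worlds.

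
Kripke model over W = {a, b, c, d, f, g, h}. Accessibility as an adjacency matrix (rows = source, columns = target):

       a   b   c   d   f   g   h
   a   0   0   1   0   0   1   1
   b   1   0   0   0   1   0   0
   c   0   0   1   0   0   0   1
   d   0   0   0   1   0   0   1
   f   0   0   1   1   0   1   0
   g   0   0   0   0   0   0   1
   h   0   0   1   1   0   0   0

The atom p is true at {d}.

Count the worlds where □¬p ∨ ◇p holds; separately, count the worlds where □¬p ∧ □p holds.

For □¬p ∨ ◇p:
a: □¬p is T, ◇p is F. ✓
b: □¬p is T, ◇p is F. ✓
c: □¬p is T, ◇p is F. ✓
d: □¬p is F, ◇p is T. ✓
f: □¬p is F, ◇p is T. ✓
g: □¬p is T, ◇p is F. ✓
h: □¬p is F, ◇p is T. ✓
— 7 worlds.
For □¬p ∧ □p:
a: □¬p is T, □p is F. ✗
b: □¬p is T, □p is F. ✗
c: □¬p is T, □p is F. ✗
d: □¬p is F, □p is F. ✗
f: □¬p is F, □p is F. ✗
g: □¬p is T, □p is F. ✗
h: □¬p is F, □p is F. ✗
— 0 worlds.

7 and 0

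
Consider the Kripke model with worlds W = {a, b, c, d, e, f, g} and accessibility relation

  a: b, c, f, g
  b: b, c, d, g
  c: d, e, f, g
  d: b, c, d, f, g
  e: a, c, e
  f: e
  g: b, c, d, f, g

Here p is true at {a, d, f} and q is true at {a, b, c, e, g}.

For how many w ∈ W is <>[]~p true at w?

4

a: successors {b, c, f, g}; []~p there: b:F, c:F, f:T, g:F. ✓
b: successors {b, c, d, g}; []~p there: b:F, c:F, d:F, g:F. ✗
c: successors {d, e, f, g}; []~p there: d:F, e:F, f:T, g:F. ✓
d: successors {b, c, d, f, g}; []~p there: b:F, c:F, d:F, f:T, g:F. ✓
e: successors {a, c, e}; []~p there: a:F, c:F, e:F. ✗
f: successors {e}; []~p there: e:F. ✗
g: successors {b, c, d, f, g}; []~p there: b:F, c:F, d:F, f:T, g:F. ✓
Satisfying worlds: {a, c, d, g}.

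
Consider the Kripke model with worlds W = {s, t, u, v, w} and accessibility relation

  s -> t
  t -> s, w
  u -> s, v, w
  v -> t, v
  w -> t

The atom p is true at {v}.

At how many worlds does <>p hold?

s: successors {t}; p there: t:F. ✗
t: successors {s, w}; p there: s:F, w:F. ✗
u: successors {s, v, w}; p there: s:F, v:T, w:F. ✓
v: successors {t, v}; p there: t:F, v:T. ✓
w: successors {t}; p there: t:F. ✗
Satisfying worlds: {u, v}.

2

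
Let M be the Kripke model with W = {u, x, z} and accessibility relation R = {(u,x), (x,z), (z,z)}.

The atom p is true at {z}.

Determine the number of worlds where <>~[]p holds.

0

u: successors {x}; ~[]p there: x:F. ✗
x: successors {z}; ~[]p there: z:F. ✗
z: successors {z}; ~[]p there: z:F. ✗
Satisfying worlds: ∅.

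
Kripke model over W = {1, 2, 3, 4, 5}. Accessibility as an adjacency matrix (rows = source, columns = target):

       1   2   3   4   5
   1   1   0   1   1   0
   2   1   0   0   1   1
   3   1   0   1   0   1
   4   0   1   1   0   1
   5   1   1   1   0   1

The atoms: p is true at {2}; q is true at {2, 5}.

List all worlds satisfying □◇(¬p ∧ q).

1: successors {1, 3, 4}; ◇(¬p ∧ q) there: 1:F, 3:T, 4:T. ✗
2: successors {1, 4, 5}; ◇(¬p ∧ q) there: 1:F, 4:T, 5:T. ✗
3: successors {1, 3, 5}; ◇(¬p ∧ q) there: 1:F, 3:T, 5:T. ✗
4: successors {2, 3, 5}; ◇(¬p ∧ q) there: 2:T, 3:T, 5:T. ✓
5: successors {1, 2, 3, 5}; ◇(¬p ∧ q) there: 1:F, 2:T, 3:T, 5:T. ✗

{4}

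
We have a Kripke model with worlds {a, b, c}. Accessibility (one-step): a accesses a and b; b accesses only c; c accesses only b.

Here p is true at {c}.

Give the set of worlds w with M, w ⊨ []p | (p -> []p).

a: []p is F, p -> []p is T. ✓
b: []p is T, p -> []p is T. ✓
c: []p is F, p -> []p is F. ✗

{a, b}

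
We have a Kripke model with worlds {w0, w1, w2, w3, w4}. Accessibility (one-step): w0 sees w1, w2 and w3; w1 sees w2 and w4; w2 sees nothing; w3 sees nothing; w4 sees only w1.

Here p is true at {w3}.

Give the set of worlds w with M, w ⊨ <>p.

{w0}

w0: successors {w1, w2, w3}; p there: w1:F, w2:F, w3:T. ✓
w1: successors {w2, w4}; p there: w2:F, w4:F. ✗
w2: no successors, so <>p fails. ✗
w3: no successors, so <>p fails. ✗
w4: successors {w1}; p there: w1:F. ✗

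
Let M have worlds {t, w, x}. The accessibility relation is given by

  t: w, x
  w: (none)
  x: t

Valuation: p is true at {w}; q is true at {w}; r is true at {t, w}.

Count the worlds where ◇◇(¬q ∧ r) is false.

t: successors {w, x}; ◇(¬q ∧ r) there: w:F, x:T. ✓
w: no successors, so ◇◇(¬q ∧ r) fails. ✗
x: successors {t}; ◇(¬q ∧ r) there: t:F. ✗
Satisfying worlds: {t}.
So ◇◇(¬q ∧ r) fails at the other 2 worlds.

2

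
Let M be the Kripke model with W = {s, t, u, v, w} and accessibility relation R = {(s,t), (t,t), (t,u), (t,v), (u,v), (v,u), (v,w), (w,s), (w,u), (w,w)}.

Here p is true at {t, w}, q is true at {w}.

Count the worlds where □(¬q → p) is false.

4

s: successors {t}; ¬q → p there: t:T. ✓
t: successors {t, u, v}; ¬q → p there: t:T, u:F, v:F. ✗
u: successors {v}; ¬q → p there: v:F. ✗
v: successors {u, w}; ¬q → p there: u:F, w:T. ✗
w: successors {s, u, w}; ¬q → p there: s:F, u:F, w:T. ✗
Satisfying worlds: {s}.
So □(¬q → p) fails at the other 4 worlds.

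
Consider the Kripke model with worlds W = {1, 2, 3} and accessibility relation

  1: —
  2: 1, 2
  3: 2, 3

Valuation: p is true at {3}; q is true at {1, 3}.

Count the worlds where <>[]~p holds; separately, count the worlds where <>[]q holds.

For <>[]~p:
1: no successors, so <>[]~p fails. ✗
2: successors {1, 2}; []~p there: 1:T, 2:T. ✓
3: successors {2, 3}; []~p there: 2:T, 3:F. ✓
— 2 worlds.
For <>[]q:
1: no successors, so <>[]q fails. ✗
2: successors {1, 2}; []q there: 1:T, 2:F. ✓
3: successors {2, 3}; []q there: 2:F, 3:F. ✗
— 1 world.

2 and 1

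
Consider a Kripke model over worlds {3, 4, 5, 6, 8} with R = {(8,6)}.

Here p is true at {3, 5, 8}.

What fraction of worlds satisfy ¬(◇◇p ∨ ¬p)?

3: ◇◇p ∨ ¬p is F. ✓
4: ◇◇p ∨ ¬p is T. ✗
5: ◇◇p ∨ ¬p is F. ✓
6: ◇◇p ∨ ¬p is T. ✗
8: ◇◇p ∨ ¬p is F. ✓
That's 3 of 5 worlds, so 3/5.

3/5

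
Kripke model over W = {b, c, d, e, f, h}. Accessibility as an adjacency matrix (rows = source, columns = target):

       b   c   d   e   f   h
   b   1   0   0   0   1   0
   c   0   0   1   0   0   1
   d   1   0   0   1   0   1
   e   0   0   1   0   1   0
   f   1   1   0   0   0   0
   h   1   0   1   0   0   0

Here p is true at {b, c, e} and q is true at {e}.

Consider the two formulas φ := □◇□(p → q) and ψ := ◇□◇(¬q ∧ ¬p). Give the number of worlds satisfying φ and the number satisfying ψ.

For □◇□(p → q):
b: successors {b, f}; ◇□(p → q) there: b:F, f:T. ✗
c: successors {d, h}; ◇□(p → q) there: d:T, h:F. ✗
d: successors {b, e, h}; ◇□(p → q) there: b:F, e:F, h:F. ✗
e: successors {d, f}; ◇□(p → q) there: d:T, f:T. ✓
f: successors {b, c}; ◇□(p → q) there: b:F, c:F. ✗
h: successors {b, d}; ◇□(p → q) there: b:F, d:T. ✗
— 1 world.
For ◇□◇(¬q ∧ ¬p):
b: successors {b, f}; □◇(¬q ∧ ¬p) there: b:F, f:T. ✓
c: successors {d, h}; □◇(¬q ∧ ¬p) there: d:T, h:T. ✓
d: successors {b, e, h}; □◇(¬q ∧ ¬p) there: b:F, e:F, h:T. ✓
e: successors {d, f}; □◇(¬q ∧ ¬p) there: d:T, f:T. ✓
f: successors {b, c}; □◇(¬q ∧ ¬p) there: b:F, c:T. ✓
h: successors {b, d}; □◇(¬q ∧ ¬p) there: b:F, d:T. ✓
— 6 worlds.

1 and 6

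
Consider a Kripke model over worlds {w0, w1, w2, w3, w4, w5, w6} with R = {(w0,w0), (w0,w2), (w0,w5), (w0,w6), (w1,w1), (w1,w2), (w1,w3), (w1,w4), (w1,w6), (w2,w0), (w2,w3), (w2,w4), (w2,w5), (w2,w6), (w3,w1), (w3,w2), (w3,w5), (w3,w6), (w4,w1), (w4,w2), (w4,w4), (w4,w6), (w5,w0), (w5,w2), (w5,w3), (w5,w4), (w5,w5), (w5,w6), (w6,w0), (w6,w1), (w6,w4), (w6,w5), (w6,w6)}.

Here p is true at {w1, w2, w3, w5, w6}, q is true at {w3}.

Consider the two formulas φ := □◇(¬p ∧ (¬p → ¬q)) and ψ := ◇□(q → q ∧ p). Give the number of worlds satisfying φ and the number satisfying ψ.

4 and 7

For □◇(¬p ∧ (¬p → ¬q)):
w0: successors {w0, w2, w5, w6}; ◇(¬p ∧ (¬p → ¬q)) there: w0:T, w2:T, w5:T, w6:T. ✓
w1: successors {w1, w2, w3, w4, w6}; ◇(¬p ∧ (¬p → ¬q)) there: w1:T, w2:T, w3:F, w4:T, w6:T. ✗
w2: successors {w0, w3, w4, w5, w6}; ◇(¬p ∧ (¬p → ¬q)) there: w0:T, w3:F, w4:T, w5:T, w6:T. ✗
w3: successors {w1, w2, w5, w6}; ◇(¬p ∧ (¬p → ¬q)) there: w1:T, w2:T, w5:T, w6:T. ✓
w4: successors {w1, w2, w4, w6}; ◇(¬p ∧ (¬p → ¬q)) there: w1:T, w2:T, w4:T, w6:T. ✓
w5: successors {w0, w2, w3, w4, w5, w6}; ◇(¬p ∧ (¬p → ¬q)) there: w0:T, w2:T, w3:F, w4:T, w5:T, w6:T. ✗
w6: successors {w0, w1, w4, w5, w6}; ◇(¬p ∧ (¬p → ¬q)) there: w0:T, w1:T, w4:T, w5:T, w6:T. ✓
— 4 worlds.
For ◇□(q → q ∧ p):
w0: successors {w0, w2, w5, w6}; □(q → q ∧ p) there: w0:T, w2:T, w5:T, w6:T. ✓
w1: successors {w1, w2, w3, w4, w6}; □(q → q ∧ p) there: w1:T, w2:T, w3:T, w4:T, w6:T. ✓
w2: successors {w0, w3, w4, w5, w6}; □(q → q ∧ p) there: w0:T, w3:T, w4:T, w5:T, w6:T. ✓
w3: successors {w1, w2, w5, w6}; □(q → q ∧ p) there: w1:T, w2:T, w5:T, w6:T. ✓
w4: successors {w1, w2, w4, w6}; □(q → q ∧ p) there: w1:T, w2:T, w4:T, w6:T. ✓
w5: successors {w0, w2, w3, w4, w5, w6}; □(q → q ∧ p) there: w0:T, w2:T, w3:T, w4:T, w5:T, w6:T. ✓
w6: successors {w0, w1, w4, w5, w6}; □(q → q ∧ p) there: w0:T, w1:T, w4:T, w5:T, w6:T. ✓
— 7 worlds.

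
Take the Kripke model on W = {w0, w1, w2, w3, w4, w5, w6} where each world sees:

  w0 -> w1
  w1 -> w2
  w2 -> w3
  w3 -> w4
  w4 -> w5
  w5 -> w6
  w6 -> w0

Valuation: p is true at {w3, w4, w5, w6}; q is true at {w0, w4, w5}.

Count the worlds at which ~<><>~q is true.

3

w0: <><>~q is T. ✗
w1: <><>~q is T. ✗
w2: <><>~q is F. ✓
w3: <><>~q is F. ✓
w4: <><>~q is T. ✗
w5: <><>~q is F. ✓
w6: <><>~q is T. ✗
Satisfying worlds: {w2, w3, w5}.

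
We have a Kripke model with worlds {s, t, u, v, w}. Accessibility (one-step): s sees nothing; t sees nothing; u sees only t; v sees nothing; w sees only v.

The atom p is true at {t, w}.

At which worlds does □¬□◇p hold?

s: no successors, so □¬□◇p holds vacuously. ✓
t: no successors, so □¬□◇p holds vacuously. ✓
u: successors {t}; ¬□◇p there: t:F. ✗
v: no successors, so □¬□◇p holds vacuously. ✓
w: successors {v}; ¬□◇p there: v:F. ✗

{s, t, v}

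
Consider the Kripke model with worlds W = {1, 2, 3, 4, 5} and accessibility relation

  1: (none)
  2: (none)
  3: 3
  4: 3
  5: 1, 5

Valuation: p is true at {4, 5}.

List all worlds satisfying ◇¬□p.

1: no successors, so ◇¬□p fails. ✗
2: no successors, so ◇¬□p fails. ✗
3: successors {3}; ¬□p there: 3:T. ✓
4: successors {3}; ¬□p there: 3:T. ✓
5: successors {1, 5}; ¬□p there: 1:F, 5:T. ✓

{3, 4, 5}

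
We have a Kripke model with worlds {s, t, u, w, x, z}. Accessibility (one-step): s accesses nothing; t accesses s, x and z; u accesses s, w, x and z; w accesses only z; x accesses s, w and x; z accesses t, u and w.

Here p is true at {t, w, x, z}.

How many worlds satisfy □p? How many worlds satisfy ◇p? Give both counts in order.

2 and 5

For □p:
s: no successors, so □p holds vacuously. ✓
t: successors {s, x, z}; p there: s:F, x:T, z:T. ✗
u: successors {s, w, x, z}; p there: s:F, w:T, x:T, z:T. ✗
w: successors {z}; p there: z:T. ✓
x: successors {s, w, x}; p there: s:F, w:T, x:T. ✗
z: successors {t, u, w}; p there: t:T, u:F, w:T. ✗
— 2 worlds.
For ◇p:
s: no successors, so ◇p fails. ✗
t: successors {s, x, z}; p there: s:F, x:T, z:T. ✓
u: successors {s, w, x, z}; p there: s:F, w:T, x:T, z:T. ✓
w: successors {z}; p there: z:T. ✓
x: successors {s, w, x}; p there: s:F, w:T, x:T. ✓
z: successors {t, u, w}; p there: t:T, u:F, w:T. ✓
— 5 worlds.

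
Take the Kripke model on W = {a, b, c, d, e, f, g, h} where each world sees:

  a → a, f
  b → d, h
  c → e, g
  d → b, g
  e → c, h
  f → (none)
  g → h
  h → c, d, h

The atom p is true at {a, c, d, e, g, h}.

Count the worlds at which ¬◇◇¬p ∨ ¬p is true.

6

a: ¬◇◇¬p is F, ¬p is F. ✗
b: ¬◇◇¬p is F, ¬p is T. ✓
c: ¬◇◇¬p is T, ¬p is F. ✓
d: ¬◇◇¬p is T, ¬p is F. ✓
e: ¬◇◇¬p is T, ¬p is F. ✓
f: ¬◇◇¬p is T, ¬p is T. ✓
g: ¬◇◇¬p is T, ¬p is F. ✓
h: ¬◇◇¬p is F, ¬p is F. ✗
Satisfying worlds: {b, c, d, e, f, g}.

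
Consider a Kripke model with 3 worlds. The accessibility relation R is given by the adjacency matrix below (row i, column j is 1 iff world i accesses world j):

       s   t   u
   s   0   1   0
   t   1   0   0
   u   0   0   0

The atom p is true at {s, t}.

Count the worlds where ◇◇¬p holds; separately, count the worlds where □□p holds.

For ◇◇¬p:
s: successors {t}; ◇¬p there: t:F. ✗
t: successors {s}; ◇¬p there: s:F. ✗
u: no successors, so ◇◇¬p fails. ✗
— 0 worlds.
For □□p:
s: successors {t}; □p there: t:T. ✓
t: successors {s}; □p there: s:T. ✓
u: no successors, so □□p holds vacuously. ✓
— 3 worlds.

0 and 3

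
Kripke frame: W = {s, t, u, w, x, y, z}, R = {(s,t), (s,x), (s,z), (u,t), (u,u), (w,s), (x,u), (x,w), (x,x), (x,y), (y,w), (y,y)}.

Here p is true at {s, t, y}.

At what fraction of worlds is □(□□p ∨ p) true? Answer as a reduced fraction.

s: successors {t, x, z}; □□p ∨ p there: t:T, x:F, z:T. ✗
t: no successors, so □(□□p ∨ p) holds vacuously. ✓
u: successors {t, u}; □□p ∨ p there: t:T, u:F. ✗
w: successors {s}; □□p ∨ p there: s:T. ✓
x: successors {u, w, x, y}; □□p ∨ p there: u:F, w:F, x:F, y:T. ✗
y: successors {w, y}; □□p ∨ p there: w:F, y:T. ✗
z: no successors, so □(□□p ∨ p) holds vacuously. ✓
That's 3 of 7 worlds, so 3/7.

3/7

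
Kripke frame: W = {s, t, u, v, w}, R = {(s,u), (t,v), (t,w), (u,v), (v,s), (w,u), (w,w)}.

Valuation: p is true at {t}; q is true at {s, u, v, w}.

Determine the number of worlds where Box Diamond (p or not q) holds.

0

s: successors {u}; Diamond (p or not q) there: u:F. ✗
t: successors {v, w}; Diamond (p or not q) there: v:F, w:F. ✗
u: successors {v}; Diamond (p or not q) there: v:F. ✗
v: successors {s}; Diamond (p or not q) there: s:F. ✗
w: successors {u, w}; Diamond (p or not q) there: u:F, w:F. ✗
Satisfying worlds: ∅.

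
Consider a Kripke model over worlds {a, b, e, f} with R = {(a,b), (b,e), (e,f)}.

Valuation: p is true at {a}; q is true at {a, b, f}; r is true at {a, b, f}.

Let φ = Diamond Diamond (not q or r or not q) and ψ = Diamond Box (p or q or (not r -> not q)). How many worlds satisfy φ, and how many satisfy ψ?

For Diamond Diamond (not q or r or not q):
a: successors {b}; Diamond (not q or r or not q) there: b:T. ✓
b: successors {e}; Diamond (not q or r or not q) there: e:T. ✓
e: successors {f}; Diamond (not q or r or not q) there: f:F. ✗
f: no successors, so Diamond Diamond (not q or r or not q) fails. ✗
— 2 worlds.
For Diamond Box (p or q or (not r -> not q)):
a: successors {b}; Box (p or q or (not r -> not q)) there: b:T. ✓
b: successors {e}; Box (p or q or (not r -> not q)) there: e:T. ✓
e: successors {f}; Box (p or q or (not r -> not q)) there: f:T. ✓
f: no successors, so Diamond Box (p or q or (not r -> not q)) fails. ✗
— 3 worlds.

2 and 3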